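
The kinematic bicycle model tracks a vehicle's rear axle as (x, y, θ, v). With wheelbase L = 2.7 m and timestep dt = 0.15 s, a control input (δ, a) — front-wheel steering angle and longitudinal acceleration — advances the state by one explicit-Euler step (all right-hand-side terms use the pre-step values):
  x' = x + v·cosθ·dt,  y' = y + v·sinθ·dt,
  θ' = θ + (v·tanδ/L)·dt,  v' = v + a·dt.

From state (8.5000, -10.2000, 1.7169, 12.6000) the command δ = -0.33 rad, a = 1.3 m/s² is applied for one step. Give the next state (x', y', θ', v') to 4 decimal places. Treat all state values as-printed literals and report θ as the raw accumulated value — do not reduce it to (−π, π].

x' = 8.5000 + 12.6000·cos(1.7169)·0.15 = 8.2248
y' = -10.2000 + 12.6000·sin(1.7169)·0.15 = -8.3301
θ' = 1.7169 + (12.6000/2.7)·tan(-0.33)·0.15 = 1.4771
v' = 12.6000 + 1.3000·0.15 = 12.7950

(8.2248, -8.3301, 1.4771, 12.7950)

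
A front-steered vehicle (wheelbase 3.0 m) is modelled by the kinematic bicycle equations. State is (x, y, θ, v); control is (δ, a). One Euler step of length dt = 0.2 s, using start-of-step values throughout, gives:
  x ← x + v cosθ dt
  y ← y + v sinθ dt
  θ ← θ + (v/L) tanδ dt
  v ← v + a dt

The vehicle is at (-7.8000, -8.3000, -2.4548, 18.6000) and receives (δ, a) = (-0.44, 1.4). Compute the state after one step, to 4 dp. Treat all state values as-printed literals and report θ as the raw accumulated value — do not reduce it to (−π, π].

x' = -7.8000 + 18.6000·cos(-2.4548)·0.2 = -10.6766
y' = -8.3000 + 18.6000·sin(-2.4548)·0.2 = -10.6587
θ' = -2.4548 + (18.6000/3.0)·tan(-0.44)·0.2 = -3.0386
v' = 18.6000 + 1.4000·0.2 = 18.8800

(-10.6766, -10.6587, -3.0386, 18.8800)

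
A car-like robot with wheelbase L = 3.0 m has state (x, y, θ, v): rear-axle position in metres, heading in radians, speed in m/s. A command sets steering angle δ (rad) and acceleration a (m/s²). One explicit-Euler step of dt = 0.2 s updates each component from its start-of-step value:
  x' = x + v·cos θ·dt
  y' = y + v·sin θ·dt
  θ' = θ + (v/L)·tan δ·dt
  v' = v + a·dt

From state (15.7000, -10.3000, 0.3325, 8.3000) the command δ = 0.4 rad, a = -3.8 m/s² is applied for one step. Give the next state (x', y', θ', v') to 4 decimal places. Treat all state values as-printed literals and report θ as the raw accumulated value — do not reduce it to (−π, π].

x' = 15.7000 + 8.3000·cos(0.3325)·0.2 = 17.2691
y' = -10.3000 + 8.3000·sin(0.3325)·0.2 = -9.7582
θ' = 0.3325 + (8.3000/3.0)·tan(0.4)·0.2 = 0.5664
v' = 8.3000 − 3.8000·0.2 = 7.5400

(17.2691, -9.7582, 0.5664, 7.5400)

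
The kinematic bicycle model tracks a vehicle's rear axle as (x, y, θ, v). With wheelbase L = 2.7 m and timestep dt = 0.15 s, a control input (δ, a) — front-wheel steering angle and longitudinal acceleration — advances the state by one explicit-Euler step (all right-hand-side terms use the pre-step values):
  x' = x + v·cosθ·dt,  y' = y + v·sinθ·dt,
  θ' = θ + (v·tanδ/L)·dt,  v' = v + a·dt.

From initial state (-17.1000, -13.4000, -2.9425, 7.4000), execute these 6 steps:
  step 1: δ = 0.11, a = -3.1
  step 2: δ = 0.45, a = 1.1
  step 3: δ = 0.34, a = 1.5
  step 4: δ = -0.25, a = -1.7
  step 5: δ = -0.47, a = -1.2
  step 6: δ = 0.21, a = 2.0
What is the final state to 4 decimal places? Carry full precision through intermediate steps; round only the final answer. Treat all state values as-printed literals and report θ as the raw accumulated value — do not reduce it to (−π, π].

after step 1 (δ=0.11, a=-3.1): (-18.188074, -13.619536, -2.897094, 6.935000)
after step 2 (δ=0.45, a=1.1): (-19.197385, -13.871349, -2.710984, 7.100000)
after step 3 (δ=0.34, a=1.5): (-20.165164, -14.315905, -2.571455, 7.325000)
after step 4 (δ=-0.25, a=-1.7): (-21.090120, -14.908953, -2.675365, 7.070000)
after step 5 (δ=-0.47, a=-1.2): (-22.037433, -15.385670, -2.874882, 6.890000)
after step 6 (δ=0.21, a=2.0): (-23.034392, -15.658058, -2.793296, 7.190000)

(-23.0344, -15.6581, -2.7933, 7.1900)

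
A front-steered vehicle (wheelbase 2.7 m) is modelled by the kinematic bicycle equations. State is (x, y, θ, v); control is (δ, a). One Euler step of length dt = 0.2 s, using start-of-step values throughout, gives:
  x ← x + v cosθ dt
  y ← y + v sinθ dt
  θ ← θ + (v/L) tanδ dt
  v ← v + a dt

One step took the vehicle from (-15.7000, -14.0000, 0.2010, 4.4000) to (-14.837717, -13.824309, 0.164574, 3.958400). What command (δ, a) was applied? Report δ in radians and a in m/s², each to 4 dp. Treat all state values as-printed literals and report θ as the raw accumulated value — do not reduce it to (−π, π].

a = (v'−v)/dt = (-0.441600)/0.2 = -2.2080
Δθ = θ'−θ = -0.036426;  (v·dt/L) = 4.4000·0.2/2.7 = 0.325926
tan δ = Δθ·L/(v·dt) = -0.111762  →  δ = -0.1113

δ = -0.1113, a = -2.2080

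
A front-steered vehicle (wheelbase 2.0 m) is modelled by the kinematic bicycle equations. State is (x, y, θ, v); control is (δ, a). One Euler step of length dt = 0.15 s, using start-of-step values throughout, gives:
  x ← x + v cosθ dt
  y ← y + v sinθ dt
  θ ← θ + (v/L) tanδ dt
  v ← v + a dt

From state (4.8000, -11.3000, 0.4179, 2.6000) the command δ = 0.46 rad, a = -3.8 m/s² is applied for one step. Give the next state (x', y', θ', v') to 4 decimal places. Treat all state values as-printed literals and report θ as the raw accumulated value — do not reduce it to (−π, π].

(5.1564, -11.1417, 0.5145, 2.0300)

x' = 4.8000 + 2.6000·cos(0.4179)·0.15 = 5.1564
y' = -11.3000 + 2.6000·sin(0.4179)·0.15 = -11.1417
θ' = 0.4179 + (2.6000/2.0)·tan(0.46)·0.15 = 0.5145
v' = 2.6000 − 3.8000·0.15 = 2.0300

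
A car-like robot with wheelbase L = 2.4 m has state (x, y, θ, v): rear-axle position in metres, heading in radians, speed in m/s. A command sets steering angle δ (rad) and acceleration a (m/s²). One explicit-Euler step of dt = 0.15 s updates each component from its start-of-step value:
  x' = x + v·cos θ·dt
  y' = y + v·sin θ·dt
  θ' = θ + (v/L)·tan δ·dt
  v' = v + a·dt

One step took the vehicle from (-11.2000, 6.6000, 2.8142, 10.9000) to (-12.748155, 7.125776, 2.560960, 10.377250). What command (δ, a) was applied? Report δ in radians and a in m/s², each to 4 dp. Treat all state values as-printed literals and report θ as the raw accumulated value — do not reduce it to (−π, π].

a = (v'−v)/dt = (-0.522750)/0.15 = -3.4850
Δθ = θ'−θ = -0.253240;  (v·dt/L) = 10.9000·0.15/2.4 = 0.681250
tan δ = Δθ·L/(v·dt) = -0.371728  →  δ = -0.3559

δ = -0.3559, a = -3.4850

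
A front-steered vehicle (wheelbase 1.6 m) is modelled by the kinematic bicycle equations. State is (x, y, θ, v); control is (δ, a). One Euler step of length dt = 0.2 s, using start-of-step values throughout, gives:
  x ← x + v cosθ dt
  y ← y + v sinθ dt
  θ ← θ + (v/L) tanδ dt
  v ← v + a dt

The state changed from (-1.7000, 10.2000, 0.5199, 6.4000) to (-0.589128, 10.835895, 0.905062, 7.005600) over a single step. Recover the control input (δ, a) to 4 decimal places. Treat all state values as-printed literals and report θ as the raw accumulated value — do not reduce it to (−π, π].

δ = 0.4487, a = 3.0280

a = (v'−v)/dt = (0.605600)/0.2 = 3.0280
Δθ = θ'−θ = 0.385162;  (v·dt/L) = 6.4000·0.2/1.6 = 0.800000
tan δ = Δθ·L/(v·dt) = 0.481452  →  δ = 0.4487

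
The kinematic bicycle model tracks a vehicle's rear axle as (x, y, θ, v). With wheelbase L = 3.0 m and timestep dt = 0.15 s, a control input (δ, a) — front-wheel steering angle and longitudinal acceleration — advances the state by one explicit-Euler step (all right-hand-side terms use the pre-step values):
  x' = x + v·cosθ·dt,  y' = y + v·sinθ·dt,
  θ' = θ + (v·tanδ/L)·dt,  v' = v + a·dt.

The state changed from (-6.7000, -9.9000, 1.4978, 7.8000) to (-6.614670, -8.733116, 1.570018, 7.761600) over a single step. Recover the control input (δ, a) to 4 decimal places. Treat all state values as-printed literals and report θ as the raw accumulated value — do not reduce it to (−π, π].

δ = 0.1831, a = -0.2560

a = (v'−v)/dt = (-0.038400)/0.15 = -0.2560
Δθ = θ'−θ = 0.072218;  (v·dt/L) = 7.8000·0.15/3.0 = 0.390000
tan δ = Δθ·L/(v·dt) = 0.185174  →  δ = 0.1831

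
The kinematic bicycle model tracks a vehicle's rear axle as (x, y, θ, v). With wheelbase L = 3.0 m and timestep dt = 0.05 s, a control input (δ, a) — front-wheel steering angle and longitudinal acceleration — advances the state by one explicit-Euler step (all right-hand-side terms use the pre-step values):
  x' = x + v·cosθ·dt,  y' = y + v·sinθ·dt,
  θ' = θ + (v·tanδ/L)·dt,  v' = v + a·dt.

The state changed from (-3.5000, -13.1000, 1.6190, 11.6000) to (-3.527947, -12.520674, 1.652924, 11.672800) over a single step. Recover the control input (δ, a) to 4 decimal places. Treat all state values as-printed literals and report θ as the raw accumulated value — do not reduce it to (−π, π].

δ = 0.1737, a = 1.4560

a = (v'−v)/dt = (0.072800)/0.05 = 1.4560
Δθ = θ'−θ = 0.033924;  (v·dt/L) = 11.6000·0.05/3.0 = 0.193333
tan δ = Δθ·L/(v·dt) = 0.175469  →  δ = 0.1737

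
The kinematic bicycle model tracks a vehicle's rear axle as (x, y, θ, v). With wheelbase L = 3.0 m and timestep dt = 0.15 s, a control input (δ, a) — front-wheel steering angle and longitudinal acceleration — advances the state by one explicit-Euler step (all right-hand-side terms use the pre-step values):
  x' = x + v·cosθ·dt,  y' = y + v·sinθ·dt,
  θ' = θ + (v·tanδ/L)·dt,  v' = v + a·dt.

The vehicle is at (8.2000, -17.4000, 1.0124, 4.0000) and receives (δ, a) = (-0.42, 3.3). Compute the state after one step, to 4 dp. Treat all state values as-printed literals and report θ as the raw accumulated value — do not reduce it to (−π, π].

(8.5179, -16.8911, 0.9231, 4.4950)

x' = 8.2000 + 4.0000·cos(1.0124)·0.15 = 8.5179
y' = -17.4000 + 4.0000·sin(1.0124)·0.15 = -16.8911
θ' = 1.0124 + (4.0000/3.0)·tan(-0.42)·0.15 = 0.9231
v' = 4.0000 + 3.3000·0.15 = 4.4950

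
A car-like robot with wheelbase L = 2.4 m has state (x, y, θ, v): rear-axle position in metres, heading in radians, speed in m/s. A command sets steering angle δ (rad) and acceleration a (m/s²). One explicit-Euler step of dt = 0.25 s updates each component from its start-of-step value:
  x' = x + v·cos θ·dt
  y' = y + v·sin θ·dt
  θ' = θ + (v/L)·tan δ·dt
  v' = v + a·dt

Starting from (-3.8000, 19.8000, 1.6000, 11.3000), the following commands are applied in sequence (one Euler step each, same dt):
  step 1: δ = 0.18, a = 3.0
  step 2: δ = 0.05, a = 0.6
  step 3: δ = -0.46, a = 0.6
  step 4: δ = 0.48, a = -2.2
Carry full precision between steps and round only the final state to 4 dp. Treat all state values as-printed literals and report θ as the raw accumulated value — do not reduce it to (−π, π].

(-4.5467, 31.3830, 1.9171, 11.8000)

after step 1 (δ=0.18, a=3.0): (-3.882489, 22.623795, 1.814193, 12.050000)
after step 2 (δ=0.05, a=0.6): (-4.608504, 25.547502, 1.877006, 12.200000)
after step 3 (δ=-0.46, a=0.6): (-5.527917, 28.455625, 1.247373, 12.350000)
after step 4 (δ=0.48, a=-2.2): (-4.546666, 31.383047, 1.917117, 11.800000)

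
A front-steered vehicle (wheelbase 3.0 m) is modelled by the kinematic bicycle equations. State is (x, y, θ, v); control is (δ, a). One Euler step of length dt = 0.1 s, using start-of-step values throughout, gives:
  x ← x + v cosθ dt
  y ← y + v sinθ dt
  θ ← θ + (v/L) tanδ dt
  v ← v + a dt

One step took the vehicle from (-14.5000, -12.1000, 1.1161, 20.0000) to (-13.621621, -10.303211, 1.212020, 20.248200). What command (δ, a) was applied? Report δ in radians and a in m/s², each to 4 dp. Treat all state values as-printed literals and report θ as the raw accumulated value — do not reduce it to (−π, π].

a = (v'−v)/dt = (0.248200)/0.1 = 2.4820
Δθ = θ'−θ = 0.095920;  (v·dt/L) = 20.0000·0.1/3.0 = 0.666667
tan δ = Δθ·L/(v·dt) = 0.143880  →  δ = 0.1429

δ = 0.1429, a = 2.4820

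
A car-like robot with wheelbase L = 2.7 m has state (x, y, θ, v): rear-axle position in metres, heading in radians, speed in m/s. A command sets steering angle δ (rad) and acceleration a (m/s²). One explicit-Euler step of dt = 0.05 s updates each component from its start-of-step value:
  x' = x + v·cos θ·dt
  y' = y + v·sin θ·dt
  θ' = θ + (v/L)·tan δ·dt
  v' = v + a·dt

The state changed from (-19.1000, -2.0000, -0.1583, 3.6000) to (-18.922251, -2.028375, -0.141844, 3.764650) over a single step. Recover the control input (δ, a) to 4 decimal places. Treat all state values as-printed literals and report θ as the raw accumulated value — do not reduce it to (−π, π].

a = (v'−v)/dt = (0.164650)/0.05 = 3.2930
Δθ = θ'−θ = 0.016456;  (v·dt/L) = 3.6000·0.05/2.7 = 0.066667
tan δ = Δθ·L/(v·dt) = 0.246840  →  δ = 0.2420

δ = 0.2420, a = 3.2930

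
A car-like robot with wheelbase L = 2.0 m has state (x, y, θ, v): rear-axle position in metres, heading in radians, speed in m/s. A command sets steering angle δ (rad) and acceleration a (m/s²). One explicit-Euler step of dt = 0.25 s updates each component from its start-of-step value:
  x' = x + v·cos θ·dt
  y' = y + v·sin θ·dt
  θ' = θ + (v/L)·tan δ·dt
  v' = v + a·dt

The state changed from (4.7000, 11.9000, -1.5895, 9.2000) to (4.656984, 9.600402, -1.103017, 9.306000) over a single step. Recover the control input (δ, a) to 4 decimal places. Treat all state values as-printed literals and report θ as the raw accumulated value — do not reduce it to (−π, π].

δ = 0.4002, a = 0.4240

a = (v'−v)/dt = (0.106000)/0.25 = 0.4240
Δθ = θ'−θ = 0.486483;  (v·dt/L) = 9.2000·0.25/2.0 = 1.150000
tan δ = Δθ·L/(v·dt) = 0.423029  →  δ = 0.4002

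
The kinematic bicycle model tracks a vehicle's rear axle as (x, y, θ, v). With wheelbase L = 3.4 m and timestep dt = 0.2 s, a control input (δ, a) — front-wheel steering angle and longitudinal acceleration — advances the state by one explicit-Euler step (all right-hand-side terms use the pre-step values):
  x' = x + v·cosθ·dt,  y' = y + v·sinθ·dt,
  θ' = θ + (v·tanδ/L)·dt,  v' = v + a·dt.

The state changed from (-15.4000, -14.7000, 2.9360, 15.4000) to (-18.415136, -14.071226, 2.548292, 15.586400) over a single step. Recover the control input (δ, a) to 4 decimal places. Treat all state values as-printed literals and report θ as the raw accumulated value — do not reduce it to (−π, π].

a = (v'−v)/dt = (0.186400)/0.2 = 0.9320
Δθ = θ'−θ = -0.387708;  (v·dt/L) = 15.4000·0.2/3.4 = 0.905882
tan δ = Δθ·L/(v·dt) = -0.427989  →  δ = -0.4044

δ = -0.4044, a = 0.9320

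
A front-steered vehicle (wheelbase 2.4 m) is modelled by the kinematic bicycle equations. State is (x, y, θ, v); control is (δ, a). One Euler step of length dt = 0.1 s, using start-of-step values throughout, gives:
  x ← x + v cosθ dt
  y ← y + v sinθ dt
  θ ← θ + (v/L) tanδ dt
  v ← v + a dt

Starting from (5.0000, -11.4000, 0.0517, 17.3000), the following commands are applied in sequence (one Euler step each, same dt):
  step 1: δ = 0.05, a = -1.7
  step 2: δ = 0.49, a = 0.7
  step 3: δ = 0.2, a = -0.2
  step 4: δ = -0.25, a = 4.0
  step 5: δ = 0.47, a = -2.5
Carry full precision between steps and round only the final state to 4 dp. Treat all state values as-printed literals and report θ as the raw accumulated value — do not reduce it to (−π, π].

(12.9705, -8.6599, 0.8031, 17.3300)

after step 1 (δ=0.05, a=-1.7): (6.727688, -11.310599, 0.087772, 17.130000)
after step 2 (δ=0.49, a=0.7): (8.434094, -11.160439, 0.468478, 17.200000)
after step 3 (δ=0.2, a=-0.2): (9.968776, -10.383810, 0.613753, 17.180000)
after step 4 (δ=-0.25, a=4.0): (11.373228, -9.394346, 0.430971, 17.580000)
after step 5 (δ=0.47, a=-2.5): (12.970477, -8.659936, 0.803056, 17.330000)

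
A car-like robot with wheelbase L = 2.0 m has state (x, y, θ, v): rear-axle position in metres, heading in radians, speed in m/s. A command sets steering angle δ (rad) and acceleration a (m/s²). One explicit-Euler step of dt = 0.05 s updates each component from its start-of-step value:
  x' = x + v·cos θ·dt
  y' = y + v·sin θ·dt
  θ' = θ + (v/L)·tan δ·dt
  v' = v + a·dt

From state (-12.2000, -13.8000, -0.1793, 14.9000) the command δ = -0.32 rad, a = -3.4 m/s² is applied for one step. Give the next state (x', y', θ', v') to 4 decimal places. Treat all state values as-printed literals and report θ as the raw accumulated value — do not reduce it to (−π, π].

x' = -12.2000 + 14.9000·cos(-0.1793)·0.05 = -11.4669
y' = -13.8000 + 14.9000·sin(-0.1793)·0.05 = -13.9329
θ' = -0.1793 + (14.9000/2.0)·tan(-0.32)·0.05 = -0.3027
v' = 14.9000 − 3.4000·0.05 = 14.7300

(-11.4669, -13.9329, -0.3027, 14.7300)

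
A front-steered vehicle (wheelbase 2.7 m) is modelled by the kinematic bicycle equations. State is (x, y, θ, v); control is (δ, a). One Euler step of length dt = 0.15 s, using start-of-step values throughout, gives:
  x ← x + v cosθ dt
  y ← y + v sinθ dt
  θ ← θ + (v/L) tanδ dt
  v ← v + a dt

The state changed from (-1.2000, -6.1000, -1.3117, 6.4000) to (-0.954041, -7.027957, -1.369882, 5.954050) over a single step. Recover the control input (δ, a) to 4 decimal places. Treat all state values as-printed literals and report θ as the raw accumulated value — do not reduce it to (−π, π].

a = (v'−v)/dt = (-0.445950)/0.15 = -2.9730
Δθ = θ'−θ = -0.058182;  (v·dt/L) = 6.4000·0.15/2.7 = 0.355556
tan δ = Δθ·L/(v·dt) = -0.163637  →  δ = -0.1622

δ = -0.1622, a = -2.9730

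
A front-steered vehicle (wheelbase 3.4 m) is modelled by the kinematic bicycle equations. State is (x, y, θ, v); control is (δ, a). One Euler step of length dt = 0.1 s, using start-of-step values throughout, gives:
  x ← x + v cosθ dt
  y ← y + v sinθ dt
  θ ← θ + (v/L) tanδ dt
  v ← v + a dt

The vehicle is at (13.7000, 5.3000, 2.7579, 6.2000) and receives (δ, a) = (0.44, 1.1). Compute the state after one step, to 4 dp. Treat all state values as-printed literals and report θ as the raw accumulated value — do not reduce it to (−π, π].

(13.1251, 5.5321, 2.8437, 6.3100)

x' = 13.7000 + 6.2000·cos(2.7579)·0.1 = 13.1251
y' = 5.3000 + 6.2000·sin(2.7579)·0.1 = 5.5321
θ' = 2.7579 + (6.2000/3.4)·tan(0.44)·0.1 = 2.8437
v' = 6.2000 + 1.1000·0.1 = 6.3100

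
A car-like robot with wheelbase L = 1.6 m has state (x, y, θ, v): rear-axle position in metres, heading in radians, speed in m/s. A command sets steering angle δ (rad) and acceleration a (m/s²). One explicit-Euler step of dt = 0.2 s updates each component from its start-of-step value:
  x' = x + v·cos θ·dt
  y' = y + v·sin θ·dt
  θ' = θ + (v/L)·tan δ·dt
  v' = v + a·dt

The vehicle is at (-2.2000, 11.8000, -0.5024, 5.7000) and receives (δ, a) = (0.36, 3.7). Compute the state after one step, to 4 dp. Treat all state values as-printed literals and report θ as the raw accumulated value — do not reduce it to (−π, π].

(-1.2009, 11.2511, -0.2342, 6.4400)

x' = -2.2000 + 5.7000·cos(-0.5024)·0.2 = -1.2009
y' = 11.8000 + 5.7000·sin(-0.5024)·0.2 = 11.2511
θ' = -0.5024 + (5.7000/1.6)·tan(0.36)·0.2 = -0.2342
v' = 5.7000 + 3.7000·0.2 = 6.4400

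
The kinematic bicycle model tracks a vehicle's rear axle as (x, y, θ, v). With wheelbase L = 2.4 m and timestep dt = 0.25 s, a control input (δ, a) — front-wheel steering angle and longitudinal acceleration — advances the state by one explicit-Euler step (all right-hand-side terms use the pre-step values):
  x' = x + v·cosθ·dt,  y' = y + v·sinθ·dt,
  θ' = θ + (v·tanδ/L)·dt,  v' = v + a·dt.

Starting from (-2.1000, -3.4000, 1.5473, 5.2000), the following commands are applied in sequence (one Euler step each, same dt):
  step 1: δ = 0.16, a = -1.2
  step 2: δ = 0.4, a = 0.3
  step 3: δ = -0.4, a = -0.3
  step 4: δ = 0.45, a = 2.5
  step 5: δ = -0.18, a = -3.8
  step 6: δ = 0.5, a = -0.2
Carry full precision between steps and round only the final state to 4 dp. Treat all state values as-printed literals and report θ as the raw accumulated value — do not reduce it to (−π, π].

(-3.2129, 3.9773, 2.0336, 4.5250)

after step 1 (δ=0.16, a=-1.2): (-2.069458, -2.100359, 1.634714, 4.900000)
after step 2 (δ=0.4, a=0.3): (-2.147703, -0.877860, 1.850515, 4.975000)
after step 3 (δ=-0.4, a=-0.3): (-2.491084, 0.317549, 1.631411, 4.900000)
after step 4 (δ=0.45, a=2.5): (-2.565291, 1.540299, 1.877970, 5.525000)
after step 5 (δ=-0.18, a=-3.8): (-2.982934, 2.856896, 1.773243, 4.575000)
after step 6 (δ=0.5, a=-0.2): (-3.212904, 3.977288, 2.033590, 4.525000)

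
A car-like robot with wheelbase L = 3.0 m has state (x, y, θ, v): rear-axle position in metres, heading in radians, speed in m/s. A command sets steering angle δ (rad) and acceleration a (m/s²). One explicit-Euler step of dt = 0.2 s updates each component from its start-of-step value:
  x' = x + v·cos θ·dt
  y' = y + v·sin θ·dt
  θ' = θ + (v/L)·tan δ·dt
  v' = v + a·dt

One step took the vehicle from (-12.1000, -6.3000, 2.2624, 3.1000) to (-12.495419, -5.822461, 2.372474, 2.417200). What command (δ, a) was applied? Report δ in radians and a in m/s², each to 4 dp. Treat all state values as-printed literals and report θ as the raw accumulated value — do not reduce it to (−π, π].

δ = 0.4894, a = -3.4140

a = (v'−v)/dt = (-0.682800)/0.2 = -3.4140
Δθ = θ'−θ = 0.110074;  (v·dt/L) = 3.1000·0.2/3.0 = 0.206667
tan δ = Δθ·L/(v·dt) = 0.532616  →  δ = 0.4894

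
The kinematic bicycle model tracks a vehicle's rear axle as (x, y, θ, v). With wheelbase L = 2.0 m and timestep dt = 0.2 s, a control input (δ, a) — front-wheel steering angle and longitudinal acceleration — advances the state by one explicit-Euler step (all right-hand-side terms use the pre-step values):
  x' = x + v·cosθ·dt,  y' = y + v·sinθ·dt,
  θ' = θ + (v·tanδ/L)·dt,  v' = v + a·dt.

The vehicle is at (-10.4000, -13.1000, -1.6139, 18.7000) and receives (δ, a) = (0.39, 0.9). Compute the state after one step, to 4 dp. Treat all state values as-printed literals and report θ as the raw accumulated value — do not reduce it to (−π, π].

x' = -10.4000 + 18.7000·cos(-1.6139)·0.2 = -10.5612
y' = -13.1000 + 18.7000·sin(-1.6139)·0.2 = -16.8365
θ' = -1.6139 + (18.7000/2.0)·tan(0.39)·0.2 = -0.8452
v' = 18.7000 + 0.9000·0.2 = 18.8800

(-10.5612, -16.8365, -0.8452, 18.8800)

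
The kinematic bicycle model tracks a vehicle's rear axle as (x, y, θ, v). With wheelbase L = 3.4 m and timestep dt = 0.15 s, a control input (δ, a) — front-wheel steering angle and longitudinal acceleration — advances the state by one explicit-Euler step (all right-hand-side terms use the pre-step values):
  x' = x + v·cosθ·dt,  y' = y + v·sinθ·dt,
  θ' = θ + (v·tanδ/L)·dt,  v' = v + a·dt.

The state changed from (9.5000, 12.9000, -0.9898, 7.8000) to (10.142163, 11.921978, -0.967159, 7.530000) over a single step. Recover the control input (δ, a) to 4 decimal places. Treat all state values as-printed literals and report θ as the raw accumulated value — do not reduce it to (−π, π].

δ = 0.0657, a = -1.8000

a = (v'−v)/dt = (-0.270000)/0.15 = -1.8000
Δθ = θ'−θ = 0.022641;  (v·dt/L) = 7.8000·0.15/3.4 = 0.344118
tan δ = Δθ·L/(v·dt) = 0.065794  →  δ = 0.0657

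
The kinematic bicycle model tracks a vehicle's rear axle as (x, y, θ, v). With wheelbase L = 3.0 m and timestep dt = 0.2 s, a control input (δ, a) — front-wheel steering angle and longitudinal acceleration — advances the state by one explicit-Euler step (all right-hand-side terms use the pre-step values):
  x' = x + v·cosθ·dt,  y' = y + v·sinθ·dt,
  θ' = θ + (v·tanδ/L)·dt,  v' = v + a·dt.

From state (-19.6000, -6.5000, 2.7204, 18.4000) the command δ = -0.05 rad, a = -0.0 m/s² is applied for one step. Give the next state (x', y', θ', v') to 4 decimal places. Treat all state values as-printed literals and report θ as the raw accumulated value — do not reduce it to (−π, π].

x' = -19.6000 + 18.4000·cos(2.7204)·0.2 = -22.9584
y' = -6.5000 + 18.4000·sin(2.7204)·0.2 = -4.9954
θ' = 2.7204 + (18.4000/3.0)·tan(-0.05)·0.2 = 2.6590
v' = 18.4000 + 0.0000·0.2 = 18.4000

(-22.9584, -4.9954, 2.6590, 18.4000)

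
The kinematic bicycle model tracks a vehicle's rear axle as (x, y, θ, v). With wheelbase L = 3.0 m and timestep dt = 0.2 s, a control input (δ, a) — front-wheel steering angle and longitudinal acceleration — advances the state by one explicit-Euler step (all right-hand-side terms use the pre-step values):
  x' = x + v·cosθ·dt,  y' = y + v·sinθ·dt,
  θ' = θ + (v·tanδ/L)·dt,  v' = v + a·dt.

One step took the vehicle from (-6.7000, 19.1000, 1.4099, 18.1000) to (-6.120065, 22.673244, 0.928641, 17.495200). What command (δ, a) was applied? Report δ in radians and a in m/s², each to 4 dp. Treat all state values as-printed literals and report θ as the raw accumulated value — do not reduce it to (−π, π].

δ = -0.3795, a = -3.0240

a = (v'−v)/dt = (-0.604800)/0.2 = -3.0240
Δθ = θ'−θ = -0.481259;  (v·dt/L) = 18.1000·0.2/3.0 = 1.206667
tan δ = Δθ·L/(v·dt) = -0.398833  →  δ = -0.3795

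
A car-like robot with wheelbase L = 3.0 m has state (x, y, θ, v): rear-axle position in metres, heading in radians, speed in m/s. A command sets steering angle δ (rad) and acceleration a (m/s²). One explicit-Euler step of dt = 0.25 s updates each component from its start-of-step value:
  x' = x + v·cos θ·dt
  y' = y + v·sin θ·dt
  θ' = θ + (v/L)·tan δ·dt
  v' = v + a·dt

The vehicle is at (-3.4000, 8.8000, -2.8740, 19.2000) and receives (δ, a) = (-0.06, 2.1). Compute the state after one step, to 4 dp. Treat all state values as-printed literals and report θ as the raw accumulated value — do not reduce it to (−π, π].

(-8.0292, 7.5308, -2.9701, 19.7250)

x' = -3.4000 + 19.2000·cos(-2.8740)·0.25 = -8.0292
y' = 8.8000 + 19.2000·sin(-2.8740)·0.25 = 7.5308
θ' = -2.8740 + (19.2000/3.0)·tan(-0.06)·0.25 = -2.9701
v' = 19.2000 + 2.1000·0.25 = 19.7250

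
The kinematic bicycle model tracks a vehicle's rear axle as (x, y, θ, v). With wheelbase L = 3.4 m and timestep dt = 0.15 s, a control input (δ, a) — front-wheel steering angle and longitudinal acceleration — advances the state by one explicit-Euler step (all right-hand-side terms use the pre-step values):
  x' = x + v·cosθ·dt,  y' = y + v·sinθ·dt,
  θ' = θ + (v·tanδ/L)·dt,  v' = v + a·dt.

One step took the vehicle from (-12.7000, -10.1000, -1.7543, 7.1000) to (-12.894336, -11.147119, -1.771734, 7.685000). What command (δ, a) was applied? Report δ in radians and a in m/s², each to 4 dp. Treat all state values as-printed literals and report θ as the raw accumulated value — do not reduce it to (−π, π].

δ = -0.0556, a = 3.9000

a = (v'−v)/dt = (0.585000)/0.15 = 3.9000
Δθ = θ'−θ = -0.017434;  (v·dt/L) = 7.1000·0.15/3.4 = 0.313235
tan δ = Δθ·L/(v·dt) = -0.055658  →  δ = -0.0556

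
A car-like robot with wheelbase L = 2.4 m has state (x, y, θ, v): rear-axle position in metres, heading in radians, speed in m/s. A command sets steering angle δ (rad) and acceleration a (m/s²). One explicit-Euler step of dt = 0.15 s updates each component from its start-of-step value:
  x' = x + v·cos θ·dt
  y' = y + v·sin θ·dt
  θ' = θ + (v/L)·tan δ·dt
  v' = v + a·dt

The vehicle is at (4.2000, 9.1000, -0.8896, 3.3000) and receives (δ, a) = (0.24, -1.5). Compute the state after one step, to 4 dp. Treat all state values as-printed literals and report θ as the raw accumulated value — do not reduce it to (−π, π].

(4.5117, 8.7155, -0.8391, 3.0750)

x' = 4.2000 + 3.3000·cos(-0.8896)·0.15 = 4.5117
y' = 9.1000 + 3.3000·sin(-0.8896)·0.15 = 8.7155
θ' = -0.8896 + (3.3000/2.4)·tan(0.24)·0.15 = -0.8391
v' = 3.3000 − 1.5000·0.15 = 3.0750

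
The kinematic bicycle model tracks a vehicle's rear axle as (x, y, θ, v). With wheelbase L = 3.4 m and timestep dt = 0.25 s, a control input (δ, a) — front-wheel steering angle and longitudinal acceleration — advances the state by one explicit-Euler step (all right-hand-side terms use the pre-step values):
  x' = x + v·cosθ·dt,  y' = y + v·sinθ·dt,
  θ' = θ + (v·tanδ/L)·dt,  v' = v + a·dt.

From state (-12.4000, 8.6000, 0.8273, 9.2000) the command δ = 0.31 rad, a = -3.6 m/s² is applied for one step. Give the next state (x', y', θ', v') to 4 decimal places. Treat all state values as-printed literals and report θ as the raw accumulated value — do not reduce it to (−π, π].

(-10.8432, 10.2930, 1.0440, 8.3000)

x' = -12.4000 + 9.2000·cos(0.8273)·0.25 = -10.8432
y' = 8.6000 + 9.2000·sin(0.8273)·0.25 = 10.2930
θ' = 0.8273 + (9.2000/3.4)·tan(0.31)·0.25 = 1.0440
v' = 9.2000 − 3.6000·0.25 = 8.3000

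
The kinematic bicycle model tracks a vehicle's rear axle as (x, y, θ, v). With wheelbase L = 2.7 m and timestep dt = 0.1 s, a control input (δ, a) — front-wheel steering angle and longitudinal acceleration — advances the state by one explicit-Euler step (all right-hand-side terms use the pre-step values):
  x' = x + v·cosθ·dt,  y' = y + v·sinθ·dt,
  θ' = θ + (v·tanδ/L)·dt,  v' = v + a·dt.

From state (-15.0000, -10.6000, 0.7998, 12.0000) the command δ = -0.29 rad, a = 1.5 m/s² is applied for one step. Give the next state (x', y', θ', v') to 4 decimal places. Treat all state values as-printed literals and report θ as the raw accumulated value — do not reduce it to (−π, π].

(-14.1638, -9.7393, 0.6672, 12.1500)

x' = -15.0000 + 12.0000·cos(0.7998)·0.1 = -14.1638
y' = -10.6000 + 12.0000·sin(0.7998)·0.1 = -9.7393
θ' = 0.7998 + (12.0000/2.7)·tan(-0.29)·0.1 = 0.6672
v' = 12.0000 + 1.5000·0.1 = 12.1500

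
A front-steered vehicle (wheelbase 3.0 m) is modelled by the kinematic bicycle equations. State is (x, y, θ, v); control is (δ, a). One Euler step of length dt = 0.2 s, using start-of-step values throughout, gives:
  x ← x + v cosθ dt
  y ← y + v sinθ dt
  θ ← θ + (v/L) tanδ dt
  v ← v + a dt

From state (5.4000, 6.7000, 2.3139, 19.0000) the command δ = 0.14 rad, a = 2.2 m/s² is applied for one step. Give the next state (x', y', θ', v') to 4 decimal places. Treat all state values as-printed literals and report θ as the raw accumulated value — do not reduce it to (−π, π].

x' = 5.4000 + 19.0000·cos(2.3139)·0.2 = 2.8290
y' = 6.7000 + 19.0000·sin(2.3139)·0.2 = 9.4982
θ' = 2.3139 + (19.0000/3.0)·tan(0.14)·0.2 = 2.4924
v' = 19.0000 + 2.2000·0.2 = 19.4400

(2.8290, 9.4982, 2.4924, 19.4400)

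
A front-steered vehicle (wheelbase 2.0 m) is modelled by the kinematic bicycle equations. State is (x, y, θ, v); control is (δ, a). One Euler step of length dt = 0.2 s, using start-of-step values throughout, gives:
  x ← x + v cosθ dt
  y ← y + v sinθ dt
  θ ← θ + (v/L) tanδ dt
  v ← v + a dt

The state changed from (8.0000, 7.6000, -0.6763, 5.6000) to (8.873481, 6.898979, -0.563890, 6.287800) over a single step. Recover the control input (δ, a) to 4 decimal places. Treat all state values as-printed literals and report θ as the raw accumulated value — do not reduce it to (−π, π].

a = (v'−v)/dt = (0.687800)/0.2 = 3.4390
Δθ = θ'−θ = 0.112410;  (v·dt/L) = 5.6000·0.2/2.0 = 0.560000
tan δ = Δθ·L/(v·dt) = 0.200732  →  δ = 0.1981

δ = 0.1981, a = 3.4390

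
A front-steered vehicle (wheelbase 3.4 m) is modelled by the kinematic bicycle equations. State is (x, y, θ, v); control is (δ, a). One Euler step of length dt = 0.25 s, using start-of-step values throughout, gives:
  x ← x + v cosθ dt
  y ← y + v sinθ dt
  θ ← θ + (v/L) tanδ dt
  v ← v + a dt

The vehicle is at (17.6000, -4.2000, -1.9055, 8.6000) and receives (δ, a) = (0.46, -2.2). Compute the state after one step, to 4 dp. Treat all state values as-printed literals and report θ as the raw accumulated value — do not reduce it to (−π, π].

x' = 17.6000 + 8.6000·cos(-1.9055)·0.25 = 16.8937
y' = -4.2000 + 8.6000·sin(-1.9055)·0.25 = -6.2307
θ' = -1.9055 + (8.6000/3.4)·tan(0.46)·0.25 = -1.5922
v' = 8.6000 − 2.2000·0.25 = 8.0500

(16.8937, -6.2307, -1.5922, 8.0500)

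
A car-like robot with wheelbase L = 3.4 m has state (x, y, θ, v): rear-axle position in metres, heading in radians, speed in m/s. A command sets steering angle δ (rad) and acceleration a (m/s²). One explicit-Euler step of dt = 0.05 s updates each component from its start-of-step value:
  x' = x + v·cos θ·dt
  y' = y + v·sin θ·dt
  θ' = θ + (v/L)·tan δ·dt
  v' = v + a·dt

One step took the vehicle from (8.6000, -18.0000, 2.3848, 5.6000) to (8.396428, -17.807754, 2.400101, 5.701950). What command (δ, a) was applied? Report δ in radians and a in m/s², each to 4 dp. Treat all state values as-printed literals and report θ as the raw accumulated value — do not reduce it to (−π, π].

a = (v'−v)/dt = (0.101950)/0.05 = 2.0390
Δθ = θ'−θ = 0.015301;  (v·dt/L) = 5.6000·0.05/3.4 = 0.082353
tan δ = Δθ·L/(v·dt) = 0.185798  →  δ = 0.1837

δ = 0.1837, a = 2.0390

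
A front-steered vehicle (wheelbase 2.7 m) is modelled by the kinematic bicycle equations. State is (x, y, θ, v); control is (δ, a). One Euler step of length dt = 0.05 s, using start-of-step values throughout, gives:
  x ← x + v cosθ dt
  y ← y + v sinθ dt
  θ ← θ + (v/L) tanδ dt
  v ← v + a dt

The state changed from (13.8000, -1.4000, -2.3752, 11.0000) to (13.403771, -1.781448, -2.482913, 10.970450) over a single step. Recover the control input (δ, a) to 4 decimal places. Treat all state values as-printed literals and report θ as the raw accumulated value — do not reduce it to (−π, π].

a = (v'−v)/dt = (-0.029550)/0.05 = -0.5910
Δθ = θ'−θ = -0.107713;  (v·dt/L) = 11.0000·0.05/2.7 = 0.203704
tan δ = Δθ·L/(v·dt) = -0.528773  →  δ = -0.4864

δ = -0.4864, a = -0.5910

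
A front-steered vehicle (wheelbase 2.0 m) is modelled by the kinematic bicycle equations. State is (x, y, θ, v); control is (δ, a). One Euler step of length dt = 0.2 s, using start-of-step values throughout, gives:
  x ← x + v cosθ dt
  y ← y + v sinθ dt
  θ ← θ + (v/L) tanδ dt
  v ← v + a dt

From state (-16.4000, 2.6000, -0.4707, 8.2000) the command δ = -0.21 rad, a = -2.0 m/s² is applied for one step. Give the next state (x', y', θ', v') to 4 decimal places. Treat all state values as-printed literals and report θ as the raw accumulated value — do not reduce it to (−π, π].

(-14.9383, 1.8562, -0.6455, 7.8000)

x' = -16.4000 + 8.2000·cos(-0.4707)·0.2 = -14.9383
y' = 2.6000 + 8.2000·sin(-0.4707)·0.2 = 1.8562
θ' = -0.4707 + (8.2000/2.0)·tan(-0.21)·0.2 = -0.6455
v' = 8.2000 − 2.0000·0.2 = 7.8000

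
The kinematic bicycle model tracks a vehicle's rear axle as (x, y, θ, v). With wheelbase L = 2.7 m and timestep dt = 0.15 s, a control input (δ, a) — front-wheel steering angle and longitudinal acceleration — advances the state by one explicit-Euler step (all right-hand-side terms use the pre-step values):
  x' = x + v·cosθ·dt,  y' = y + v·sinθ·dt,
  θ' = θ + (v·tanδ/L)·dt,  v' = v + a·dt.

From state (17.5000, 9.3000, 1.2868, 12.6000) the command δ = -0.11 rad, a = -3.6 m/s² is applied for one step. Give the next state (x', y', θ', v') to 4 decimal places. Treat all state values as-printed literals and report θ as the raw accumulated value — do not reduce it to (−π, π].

(18.0296, 11.1143, 1.2095, 12.0600)

x' = 17.5000 + 12.6000·cos(1.2868)·0.15 = 18.0296
y' = 9.3000 + 12.6000·sin(1.2868)·0.15 = 11.1143
θ' = 1.2868 + (12.6000/2.7)·tan(-0.11)·0.15 = 1.2095
v' = 12.6000 − 3.6000·0.15 = 12.0600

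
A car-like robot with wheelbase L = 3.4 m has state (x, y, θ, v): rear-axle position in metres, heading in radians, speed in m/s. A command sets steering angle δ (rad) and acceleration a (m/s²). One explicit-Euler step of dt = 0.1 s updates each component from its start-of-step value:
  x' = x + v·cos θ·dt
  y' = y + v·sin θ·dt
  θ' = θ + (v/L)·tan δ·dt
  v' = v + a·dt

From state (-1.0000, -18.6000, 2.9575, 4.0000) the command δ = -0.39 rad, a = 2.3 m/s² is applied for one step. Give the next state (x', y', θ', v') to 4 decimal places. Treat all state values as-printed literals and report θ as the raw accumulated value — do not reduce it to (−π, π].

x' = -1.0000 + 4.0000·cos(2.9575)·0.1 = -1.3932
y' = -18.6000 + 4.0000·sin(2.9575)·0.1 = -18.5268
θ' = 2.9575 + (4.0000/3.4)·tan(-0.39)·0.1 = 2.9091
v' = 4.0000 + 2.3000·0.1 = 4.2300

(-1.3932, -18.5268, 2.9091, 4.2300)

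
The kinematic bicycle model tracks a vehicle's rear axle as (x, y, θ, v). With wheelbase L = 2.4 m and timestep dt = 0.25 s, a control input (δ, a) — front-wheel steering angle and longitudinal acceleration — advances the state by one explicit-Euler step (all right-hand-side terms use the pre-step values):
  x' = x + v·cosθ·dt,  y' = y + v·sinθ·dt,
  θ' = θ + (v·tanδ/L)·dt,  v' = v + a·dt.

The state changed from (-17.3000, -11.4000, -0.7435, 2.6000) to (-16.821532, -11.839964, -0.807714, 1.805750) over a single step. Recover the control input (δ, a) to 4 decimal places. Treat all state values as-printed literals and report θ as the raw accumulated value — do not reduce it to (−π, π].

δ = -0.2328, a = -3.1770

a = (v'−v)/dt = (-0.794250)/0.25 = -3.1770
Δθ = θ'−θ = -0.064214;  (v·dt/L) = 2.6000·0.25/2.4 = 0.270833
tan δ = Δθ·L/(v·dt) = -0.237098  →  δ = -0.2328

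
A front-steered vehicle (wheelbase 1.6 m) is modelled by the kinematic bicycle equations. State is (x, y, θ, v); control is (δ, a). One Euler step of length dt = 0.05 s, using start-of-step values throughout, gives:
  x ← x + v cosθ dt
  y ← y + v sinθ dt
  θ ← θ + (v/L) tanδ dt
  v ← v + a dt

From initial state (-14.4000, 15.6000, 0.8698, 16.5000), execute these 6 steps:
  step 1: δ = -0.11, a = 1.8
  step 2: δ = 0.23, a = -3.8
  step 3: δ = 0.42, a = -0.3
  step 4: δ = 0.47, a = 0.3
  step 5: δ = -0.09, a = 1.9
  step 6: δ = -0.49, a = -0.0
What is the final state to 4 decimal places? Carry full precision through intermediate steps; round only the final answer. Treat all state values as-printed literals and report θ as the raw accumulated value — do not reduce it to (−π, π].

(-12.2060, 19.8648, 1.1020, 16.4950)

after step 1 (δ=-0.11, a=1.8): (-13.867892, 16.230465, 0.812851, 16.590000)
after step 2 (δ=0.23, a=-3.8): (-13.297668, 16.832890, 0.934240, 16.400000)
after step 3 (δ=0.42, a=-0.3): (-12.810236, 17.492291, 1.163109, 16.385000)
after step 4 (δ=0.47, a=0.3): (-12.485414, 18.244395, 1.423203, 16.400000)
after step 5 (δ=-0.09, a=1.9): (-12.364826, 19.055480, 1.376953, 16.495000)
after step 6 (δ=-0.49, a=-0.0): (-12.205953, 19.864783, 1.102008, 16.495000)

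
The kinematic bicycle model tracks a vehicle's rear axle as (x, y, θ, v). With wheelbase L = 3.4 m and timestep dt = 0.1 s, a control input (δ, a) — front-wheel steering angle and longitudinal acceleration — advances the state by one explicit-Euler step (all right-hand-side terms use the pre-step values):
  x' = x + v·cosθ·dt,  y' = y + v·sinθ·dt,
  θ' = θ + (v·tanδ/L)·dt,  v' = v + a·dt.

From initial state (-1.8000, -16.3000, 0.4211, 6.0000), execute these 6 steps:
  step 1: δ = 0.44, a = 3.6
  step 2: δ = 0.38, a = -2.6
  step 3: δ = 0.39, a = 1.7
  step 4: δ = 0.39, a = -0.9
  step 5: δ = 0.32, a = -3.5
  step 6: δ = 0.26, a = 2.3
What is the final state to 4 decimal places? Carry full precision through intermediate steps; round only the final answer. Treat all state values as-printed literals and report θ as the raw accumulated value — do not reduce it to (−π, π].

after step 1 (δ=0.44, a=3.6): (-1.252416, -16.054741, 0.504179, 6.360000)
after step 2 (δ=0.38, a=-2.6): (-0.695553, -15.747497, 0.578893, 6.100000)
after step 3 (δ=0.39, a=1.7): (-0.184941, -15.413767, 0.652641, 6.270000)
after step 4 (δ=0.39, a=-0.9): (0.313200, -15.032999, 0.728444, 6.180000)
after step 5 (δ=0.32, a=-3.5): (0.774359, -14.621590, 0.788679, 5.830000)
after step 6 (δ=0.26, a=2.3): (1.185247, -14.207997, 0.834294, 6.060000)

(1.1852, -14.2080, 0.8343, 6.0600)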